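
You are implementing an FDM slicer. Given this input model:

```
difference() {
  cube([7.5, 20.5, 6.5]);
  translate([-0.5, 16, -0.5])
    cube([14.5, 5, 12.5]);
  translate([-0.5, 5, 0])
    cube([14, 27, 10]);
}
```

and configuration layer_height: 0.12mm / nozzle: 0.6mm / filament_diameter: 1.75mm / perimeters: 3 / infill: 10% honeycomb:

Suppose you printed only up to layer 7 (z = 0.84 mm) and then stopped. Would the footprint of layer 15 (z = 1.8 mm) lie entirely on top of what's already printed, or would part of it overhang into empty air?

Compare the two slices. At z = 0.84: the cube is present — its section is the full 7.5×20.5 rectangle (area 153.75 mm²); the cube at (-0.5, 16) (footprint 14.5×5) is included at this height (area 72.50 mm²); the cube at (-0.5, 5) is present — its section is the full 14×27 rectangle (area 378.00 mm²); Subtracting the remaining from the first: starting from the 7.5×20.5 cube (153.75 mm²), the 14.5×5 cube at (-0.5, 16) partially overlaps it — only the 33.75 mm² overlap (of its 72.50 mm²) is removed, clipping the outline; the 14×27 cube at (-0.5, 5) partially overlaps it — only the 82.50 mm² overlap (of its 378.00 mm²) is removed, clipping the outline — area = 37.50 mm². At z = 1.8: the 7.5×20.5 cube contributes its full rectangle (area 153.75 mm²); the 14.5×5 cube at (-0.5, 16) contributes its full rectangle (area 72.50 mm²); the 14×27 cube at (-0.5, 5) contributes its full rectangle (area 378.00 mm²); Taking the first minus the rest: starting from the 7.5×20.5 cube (153.75 mm²), the 14.5×5 cube at (-0.5, 16) partially overlaps it — only the 33.75 mm² overlap (of its 72.50 mm²) is removed, clipping the outline; the 14×27 cube at (-0.5, 5) partially overlaps it — only the 82.50 mm² overlap (of its 378.00 mm²) is removed, clipping the outline — area = 37.50 mm². Checking containment: the cross-section at z = 1.8 is a subset of the cross-section at z = 0.84.

entirely on top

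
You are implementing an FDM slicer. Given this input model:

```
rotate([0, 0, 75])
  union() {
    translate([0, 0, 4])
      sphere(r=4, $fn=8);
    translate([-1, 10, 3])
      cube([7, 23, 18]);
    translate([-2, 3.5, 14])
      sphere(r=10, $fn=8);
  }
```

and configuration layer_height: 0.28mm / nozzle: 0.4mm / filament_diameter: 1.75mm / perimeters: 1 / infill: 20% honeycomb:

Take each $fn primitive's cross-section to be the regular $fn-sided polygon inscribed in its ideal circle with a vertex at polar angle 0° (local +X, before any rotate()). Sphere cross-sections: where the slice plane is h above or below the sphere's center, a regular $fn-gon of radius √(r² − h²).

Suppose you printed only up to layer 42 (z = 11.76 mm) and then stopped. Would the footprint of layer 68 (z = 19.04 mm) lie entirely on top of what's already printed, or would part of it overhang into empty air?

Compare the two slices. At z = 11.76: the sphere is not intersected at this z (|z−center|=7.760 > r=4); the cube at (-1, 10) (footprint 7×23) is included at this height (area 161.00 mm²); the r=10 sphere at (-2, 3.5) slices to a regular 8-gon of circumradius 9.746 (√(r²−h²) with h=2.24 from center) (area = (8/2)·9.746²·sin(360°/8) = 268.65 mm²); Merging all regions: the regions partially overlap — summed areas 429.65 mm² minus the doubly-counted overlap 9.53 mm² gives 420.12 mm² — area = 420.12 mm²; (rotated 75° about Z; rotation is an isometry so areas/perimeters/island counts are preserved). At z = 19.04: the sphere is not intersected at this z (|z−center|=15.040 > r=4); the 7×23 cube at (-1, 10) contributes its full rectangle (area 161.00 mm²); the r=10 sphere at (-2, 3.5) slices to a regular 8-gon of circumradius 8.637 (√(r²−h²) with h=5.04 from center) (area = (8/2)·8.637²·sin(360°/8) = 211.00 mm²); Combining (union): the regions partially overlap — summed areas 372.00 mm² minus the doubly-counted overlap 3.58 mm² gives 368.41 mm² — area = 368.41 mm²; (whole slice rotated 75° about Z — lengths, areas and connectivity unchanged). Checking containment: the cross-section at z = 19.04 is a subset of the cross-section at z = 11.76.

entirely on top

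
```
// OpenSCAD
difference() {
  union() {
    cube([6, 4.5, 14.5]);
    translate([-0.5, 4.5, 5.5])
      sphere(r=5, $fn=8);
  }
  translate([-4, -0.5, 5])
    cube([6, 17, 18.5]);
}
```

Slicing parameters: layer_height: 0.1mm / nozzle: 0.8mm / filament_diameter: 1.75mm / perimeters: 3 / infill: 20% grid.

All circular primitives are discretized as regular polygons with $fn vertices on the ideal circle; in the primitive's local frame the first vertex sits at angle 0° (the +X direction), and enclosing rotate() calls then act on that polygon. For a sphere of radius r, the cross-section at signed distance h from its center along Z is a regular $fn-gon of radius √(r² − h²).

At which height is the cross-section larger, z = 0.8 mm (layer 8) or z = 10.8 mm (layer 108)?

Layer 8 (z = 0.8): the cube (footprint 6×4.5) is included at this height (area 27.00 mm²); the r=5 sphere at (-0.5, 4.5) slices to a regular 8-gon of circumradius 1.706 (√(r²−h²) with h=4.7 from center) (area = (8/2)·1.706²·sin(360°/8) = 8.23 mm²); Merging all regions: the regions partially overlap — summed areas 35.23 mm² minus the doubly-counted overlap 1.26 mm² gives 33.97 mm² — area = 33.97 mm²; the cube at (-4, -0.5) is absent (z outside [5, 23.5]); After the difference (first − rest): none of the subtracted shapes is present at this height, so the result so far is unchanged — area = 33.97 mm². So its area = 33.97 mm². Layer 108 (z = 10.8): the 6×4.5 cube contributes its full rectangle (area 27.00 mm²); the sphere at (-0.5, 4.5) is absent (|z−center|=5.300 > r=5); Combining (union): only the 6×4.5 cube is present, so the union is just that shape — area = 27.00 mm²; the cube at (-4, -0.5) is present — its section is the full 6×17 rectangle (area 102.00 mm²); Subtracting the remaining from the first: starting from that combined region (27.00 mm²), the 6×17 cube at (-4, -0.5) partially overlaps it — only the 9.00 mm² overlap (of its 102.00 mm²) is removed, clipping the outline — area = 18.00 mm². So its area = 18.00 mm². Layer 8 is larger (33.97 vs 18.00 mm²).

layer 8 (z = 0.8 mm)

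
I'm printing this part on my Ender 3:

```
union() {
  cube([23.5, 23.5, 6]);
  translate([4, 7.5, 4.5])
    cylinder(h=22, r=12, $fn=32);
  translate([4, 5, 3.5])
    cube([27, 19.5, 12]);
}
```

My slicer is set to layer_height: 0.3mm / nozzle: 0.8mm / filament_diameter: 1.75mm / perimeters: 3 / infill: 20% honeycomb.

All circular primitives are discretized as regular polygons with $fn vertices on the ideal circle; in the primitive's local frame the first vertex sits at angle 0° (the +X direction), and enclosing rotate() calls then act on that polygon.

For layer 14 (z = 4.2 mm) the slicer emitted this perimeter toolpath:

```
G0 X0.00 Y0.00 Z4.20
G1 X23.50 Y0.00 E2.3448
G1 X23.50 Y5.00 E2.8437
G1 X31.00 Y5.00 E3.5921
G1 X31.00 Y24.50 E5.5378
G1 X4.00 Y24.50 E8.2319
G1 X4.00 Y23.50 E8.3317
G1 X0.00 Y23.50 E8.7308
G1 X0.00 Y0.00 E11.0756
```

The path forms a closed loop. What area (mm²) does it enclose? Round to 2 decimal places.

718.00 mm²

Apply the shoelace formula to the sequence of (X, Y) vertices; enclosed area = 718.00 mm².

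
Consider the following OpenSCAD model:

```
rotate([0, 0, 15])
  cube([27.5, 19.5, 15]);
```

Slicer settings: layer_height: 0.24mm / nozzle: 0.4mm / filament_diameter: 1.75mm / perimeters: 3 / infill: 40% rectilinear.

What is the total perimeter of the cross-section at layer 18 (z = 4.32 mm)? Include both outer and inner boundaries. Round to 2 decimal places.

94.00 mm

At z = 4.32 mm: the cube is present — its section is the full 27.5×19.5 rectangle (perimeter 94.00 mm); (whole slice rotated 15° about Z — lengths, areas and connectivity unchanged). Overall, the cross-section is a single solid region. Total boundary length (outer) = 94.00 mm.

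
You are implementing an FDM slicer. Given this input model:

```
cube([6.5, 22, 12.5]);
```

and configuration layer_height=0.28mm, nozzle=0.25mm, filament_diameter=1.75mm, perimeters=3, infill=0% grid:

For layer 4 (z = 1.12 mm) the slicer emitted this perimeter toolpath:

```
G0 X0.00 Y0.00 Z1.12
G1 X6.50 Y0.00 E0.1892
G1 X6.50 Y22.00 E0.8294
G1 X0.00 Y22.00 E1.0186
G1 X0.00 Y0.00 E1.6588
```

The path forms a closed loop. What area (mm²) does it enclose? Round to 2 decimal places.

143.00 mm²

Apply the shoelace formula to the sequence of (X, Y) vertices; enclosed area = 143.00 mm².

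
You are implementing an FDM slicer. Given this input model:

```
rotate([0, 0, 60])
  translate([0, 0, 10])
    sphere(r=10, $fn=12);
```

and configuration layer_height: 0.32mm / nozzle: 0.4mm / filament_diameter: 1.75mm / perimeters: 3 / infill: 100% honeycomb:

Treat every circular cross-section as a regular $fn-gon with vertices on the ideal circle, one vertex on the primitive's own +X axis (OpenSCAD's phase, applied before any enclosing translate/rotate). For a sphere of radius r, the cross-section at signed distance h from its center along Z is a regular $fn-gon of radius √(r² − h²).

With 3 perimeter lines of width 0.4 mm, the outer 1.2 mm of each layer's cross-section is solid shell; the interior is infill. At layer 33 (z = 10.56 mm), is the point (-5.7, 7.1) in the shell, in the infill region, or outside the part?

shell

At z = 10.56 mm: the r=10 sphere slices to a regular 12-gon of circumradius 9.984 (√(r²−h²) with h=0.56 from center); (whole slice rotated 60° about Z — lengths, areas and connectivity unchanged). Overall, the cross-section is a single solid region. Undo the 60° rotation: the query point maps to (3.299, 8.486) in the un-rotated model frame. The nearest boundary edge runs (4.99, 8.65)→(0.00, 9.98); distance from the point to it = 0.59 mm. The point is inside the cross-section, 0.59 mm from the nearest boundary — within the 1.2 mm shell band (3 × 0.4).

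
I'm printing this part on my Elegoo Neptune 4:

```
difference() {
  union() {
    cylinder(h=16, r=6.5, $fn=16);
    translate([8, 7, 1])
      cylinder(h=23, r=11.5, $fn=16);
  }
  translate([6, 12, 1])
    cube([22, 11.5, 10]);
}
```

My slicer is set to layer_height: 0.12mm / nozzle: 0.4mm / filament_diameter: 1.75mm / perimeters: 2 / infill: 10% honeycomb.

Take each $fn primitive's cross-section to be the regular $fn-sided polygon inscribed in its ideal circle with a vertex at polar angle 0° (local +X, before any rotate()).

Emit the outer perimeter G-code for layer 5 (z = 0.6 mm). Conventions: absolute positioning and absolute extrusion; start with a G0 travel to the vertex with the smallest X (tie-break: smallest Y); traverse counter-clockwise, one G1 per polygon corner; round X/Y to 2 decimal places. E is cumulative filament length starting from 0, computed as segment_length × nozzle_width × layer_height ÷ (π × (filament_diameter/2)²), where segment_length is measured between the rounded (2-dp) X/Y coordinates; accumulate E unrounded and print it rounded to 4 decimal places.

G0 X-6.50 Y0.00 Z0.60
G1 X-6.01 Y-2.49 E0.0506
G1 X-4.60 Y-4.60 E0.1013
G1 X-2.49 Y-6.01 E0.1519
G1 X0.00 Y-6.50 E0.2026
G1 X2.49 Y-6.01 E0.2532
G1 X4.60 Y-4.60 E0.3039
G1 X6.01 Y-2.49 E0.3545
G1 X6.50 Y0.00 E0.4051
G1 X6.01 Y2.49 E0.4558
G1 X4.60 Y4.60 E0.5064
G1 X2.49 Y6.01 E0.5571
G1 X0.00 Y6.50 E0.6077
G1 X-2.49 Y6.01 E0.6584
G1 X-4.60 Y4.60 E0.7090
G1 X-6.01 Y2.49 E0.7597
G1 X-6.50 Y0.00 E0.8103

At z = 0.6 mm: the r=6.5 cylinder gives a regular 16-gon of circumradius 6.5 (constant along its height); the cylinder at (8, 7) does not reach this height (z outside [1, 24]); Merging all regions: only the r=6.5 cylinder is present, so the union is just that shape — 1 connected region; the cube at (6, 12) is absent (z outside [1, 11]); Subtracting the remaining from the first: none of the subtracted shapes is present at this height, so the result so far is unchanged — 1 connected region. The outline is a single polygon with 16 vertices. Extrusion per mm of travel: 0.4 × 0.12 / (π × 0.875²) = 0.019956. Accumulating E over each segment gives final E = 0.8103.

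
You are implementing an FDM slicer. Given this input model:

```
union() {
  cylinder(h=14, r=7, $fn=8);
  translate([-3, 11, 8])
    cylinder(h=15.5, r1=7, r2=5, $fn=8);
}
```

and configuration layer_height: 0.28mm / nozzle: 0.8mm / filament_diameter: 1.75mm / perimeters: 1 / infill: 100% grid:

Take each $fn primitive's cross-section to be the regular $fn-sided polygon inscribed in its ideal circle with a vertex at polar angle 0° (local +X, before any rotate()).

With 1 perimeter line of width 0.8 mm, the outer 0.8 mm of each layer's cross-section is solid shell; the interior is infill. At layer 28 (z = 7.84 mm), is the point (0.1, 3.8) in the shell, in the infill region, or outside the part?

At z = 7.84 mm: the cylinder: section is a regular 8-gon, circumradius r=7; the cone at (-3, 11) is not intersected at this z (z outside [8, 23.5]); Combining (union): only the r=7 cylinder is present, so the union is just that shape — 1 connected region. Overall, the cross-section is a single solid region. The nearest boundary edge runs (4.95, 4.95)→(0.00, 7.00); distance from the point to it = 2.92 mm. The point is inside the cross-section and 2.92 mm from the nearest boundary — more than the 0.8 mm shell width (1 × 0.8), so it's in the infill interior.

infill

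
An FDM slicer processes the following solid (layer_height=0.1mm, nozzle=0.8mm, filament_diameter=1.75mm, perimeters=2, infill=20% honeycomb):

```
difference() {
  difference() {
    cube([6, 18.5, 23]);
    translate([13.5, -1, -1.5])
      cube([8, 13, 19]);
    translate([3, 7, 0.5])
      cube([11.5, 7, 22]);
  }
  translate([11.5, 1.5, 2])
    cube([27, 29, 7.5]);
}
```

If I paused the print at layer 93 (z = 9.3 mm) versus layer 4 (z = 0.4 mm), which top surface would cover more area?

layer 4 (z = 0.4 mm)

Layer 93 (z = 9.3): the cube (footprint 6×18.5) is included at this height (area 111.00 mm²); the 8×13 cube at (13.5, -1) contributes its full rectangle (area 104.00 mm²); the cube at (3, 7) (footprint 11.5×7) is included at this height (area 80.50 mm²); After the difference (first − rest): starting from the 6×18.5 cube (111.00 mm²), the 8×13 cube at (13.5, -1) misses the remaining region (no effect); the 11.5×7 cube at (3, 7) partially overlaps it — only the 21.00 mm² overlap (of its 80.50 mm²) is removed, clipping the outline — area = 90.00 mm²; the 27×29 cube at (11.5, 1.5) contributes its full rectangle (area 783.00 mm²); After the difference (first − rest): starting from that combined region (90.00 mm²), the 27×29 cube at (11.5, 1.5) misses the remaining region (no effect) — area = 90.00 mm². So its area = 90.00 mm². Layer 4 (z = 0.4): the cube is present — its section is the full 6×18.5 rectangle (area 111.00 mm²); the cube at (13.5, -1) (footprint 8×13) is included at this height (area 104.00 mm²); the cube at (3, 7) does not reach this height (z outside [0.5, 22.5]); Taking the first minus the rest: starting from the 6×18.5 cube (111.00 mm²), the 8×13 cube at (13.5, -1) misses the remaining region (no effect) — area = 111.00 mm²; the cube at (11.5, 1.5) is absent (z outside [2, 9.5]); Taking the first minus the rest: none of the subtracted shapes is present at this height, so the result so far is unchanged — area = 111.00 mm². So its area = 111.00 mm². Layer 4 is larger (111.00 vs 90.00 mm²).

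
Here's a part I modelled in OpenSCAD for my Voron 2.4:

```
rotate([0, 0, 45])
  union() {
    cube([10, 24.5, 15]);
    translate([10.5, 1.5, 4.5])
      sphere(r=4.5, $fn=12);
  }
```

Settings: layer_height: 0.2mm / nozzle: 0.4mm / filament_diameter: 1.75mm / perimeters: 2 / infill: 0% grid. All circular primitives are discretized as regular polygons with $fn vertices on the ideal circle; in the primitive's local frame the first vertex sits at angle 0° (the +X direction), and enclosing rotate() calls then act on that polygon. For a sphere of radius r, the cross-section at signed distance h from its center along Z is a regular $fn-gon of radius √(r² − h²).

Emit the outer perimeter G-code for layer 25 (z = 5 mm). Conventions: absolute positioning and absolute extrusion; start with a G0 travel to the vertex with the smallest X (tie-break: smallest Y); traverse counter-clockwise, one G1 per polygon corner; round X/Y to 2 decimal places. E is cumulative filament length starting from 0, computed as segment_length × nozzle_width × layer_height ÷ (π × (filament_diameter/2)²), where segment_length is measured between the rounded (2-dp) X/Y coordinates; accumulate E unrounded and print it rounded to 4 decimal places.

At z = 5 mm: the cube is present — its section is the full 10×24.5 rectangle; the sphere at (10.5, 1.5): section is a regular 12-gon, circumradius = √(r²−h²) = √(4.5²−0.5²) = 4.472; Taking the union: the regions partially overlap (shared area 18.45 mm²), so overlapping operands fuse into one piece — 1 connected region; (rotated 45° about Z; rotation is an isometry so areas/perimeters/island counts are preserved). The outline is a single polygon with 14 vertices. Extrusion per mm of travel: 0.4 × 0.2 / (π × 0.875²) = 0.033260. Accumulating E over each segment gives final E = 2.6407.

G0 X-17.32 Y17.32 Z5.00
G1 X0.00 Y0.00 E0.8147
G1 X4.55 Y4.55 E1.0287
G1 X5.21 Y4.17 E1.0540
G1 X7.52 Y4.17 E1.1309
G1 X9.53 Y5.32 E1.2079
G1 X10.68 Y7.33 E1.2849
G1 X10.68 Y9.64 E1.3617
G1 X9.53 Y11.65 E1.4388
G1 X7.52 Y12.81 E1.5159
G1 X5.21 Y12.81 E1.5928
G1 X3.20 Y11.65 E1.6700
G1 X2.94 Y11.20 E1.6872
G1 X-10.25 Y24.40 E2.3079
G1 X-17.32 Y17.32 E2.6407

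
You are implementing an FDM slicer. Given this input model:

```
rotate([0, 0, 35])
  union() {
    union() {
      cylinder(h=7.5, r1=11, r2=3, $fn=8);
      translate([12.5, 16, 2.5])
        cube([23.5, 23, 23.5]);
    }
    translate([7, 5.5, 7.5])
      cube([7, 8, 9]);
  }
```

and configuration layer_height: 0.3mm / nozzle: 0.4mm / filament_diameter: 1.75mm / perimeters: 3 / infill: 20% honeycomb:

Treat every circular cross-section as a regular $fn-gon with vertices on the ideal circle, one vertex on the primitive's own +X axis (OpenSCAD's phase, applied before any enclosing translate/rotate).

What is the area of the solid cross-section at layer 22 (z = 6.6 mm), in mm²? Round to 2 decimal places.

At z = 6.6 mm: the cone contributes a regular 8-gon of circumradius 3.960 (interpolated between r1=11 and r2=3 at t=0.880) (area = (8/2)·3.960²·sin(360°/8) = 44.35 mm²); the cube at (12.5, 16) (footprint 23.5×23) is included at this height (area 540.50 mm²); Taking the union: the 2 present regions are separate (no shared area or edge), so areas and boundary lengths simply add and each stays a separate island — area = 584.85 mm²; the cube at (7, 5.5) is absent (z outside [7.5, 16.5]); Combining (union): only the result so far is present, so the union is just that shape — area = 584.85 mm²; (whole slice rotated 35° about Z — lengths, areas and connectivity unchanged). Overall, the cross-section has 2 separate islands. Net area = 584.85 mm².

584.85 mm²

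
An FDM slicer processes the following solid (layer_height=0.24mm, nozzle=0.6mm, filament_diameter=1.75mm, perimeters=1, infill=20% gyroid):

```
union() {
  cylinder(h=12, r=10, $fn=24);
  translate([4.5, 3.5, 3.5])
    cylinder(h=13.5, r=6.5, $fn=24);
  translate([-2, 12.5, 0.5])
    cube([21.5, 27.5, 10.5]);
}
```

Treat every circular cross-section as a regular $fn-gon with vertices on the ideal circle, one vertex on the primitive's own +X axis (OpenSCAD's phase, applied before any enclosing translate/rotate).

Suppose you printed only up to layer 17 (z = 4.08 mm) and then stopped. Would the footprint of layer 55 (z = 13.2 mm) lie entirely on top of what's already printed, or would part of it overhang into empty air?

Compare the two slices. At z = 4.08: the r=10 cylinder gives a regular 24-gon of circumradius 10 (constant along its height) (area = (24/2)·10.000²·sin(360°/24) = 310.58 mm²); the r=6.5 cylinder at (4.5, 3.5) gives a regular 24-gon of circumradius 6.5 (constant along its height) (area = (24/2)·6.500²·sin(360°/24) = 131.22 mm²); the cube at (-2, 12.5) (footprint 21.5×27.5) is included at this height (area 591.25 mm²); Taking the union: the regions partially overlap — summed areas 1033.05 mm² minus the doubly-counted overlap 110.28 mm² gives 922.77 mm² — area = 922.77 mm². At z = 13.2: the cylinder is not intersected at this z (z outside [0, 12]); the r=6.5 cylinder at (4.5, 3.5) contributes a regular 24-gon of circumradius 6.5 (area = (24/2)·6.500²·sin(360°/24) = 131.22 mm²); the cube at (-2, 12.5) is not intersected at this z (z outside [0.5, 11]); Merging all regions: only the r=6.5 cylinder at (4.5, 3.5) is present, so the union is just that shape — area = 131.22 mm². Checking containment: the cross-section at z = 13.2 is a subset of the cross-section at z = 4.08.

entirely on top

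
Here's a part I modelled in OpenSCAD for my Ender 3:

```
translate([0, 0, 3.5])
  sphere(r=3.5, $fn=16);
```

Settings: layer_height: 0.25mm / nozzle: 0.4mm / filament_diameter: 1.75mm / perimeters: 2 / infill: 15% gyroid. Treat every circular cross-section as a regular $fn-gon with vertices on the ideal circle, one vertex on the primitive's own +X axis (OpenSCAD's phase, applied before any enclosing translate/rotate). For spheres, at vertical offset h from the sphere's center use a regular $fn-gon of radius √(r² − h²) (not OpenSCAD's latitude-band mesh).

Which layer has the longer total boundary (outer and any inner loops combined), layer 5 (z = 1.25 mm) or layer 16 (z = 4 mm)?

layer 16 (z = 4 mm)

Layer 5 (z = 1.25): the r=3.5 sphere contributes a regular 16-gon of circumradius √(3.5²−2.25²) = 2.681 (perimeter = 2·16·2.681·sin(180°/16) = 16.74 mm). So its perimeter = 16.74 mm. Layer 16 (z = 4): the r=3.5 sphere contributes a regular 16-gon of circumradius √(3.5²−0.5²) = 3.464 (perimeter = 2·16·3.464·sin(180°/16) = 21.63 mm). So its perimeter = 21.63 mm. Layer 16 is larger (21.63 vs 16.74 mm).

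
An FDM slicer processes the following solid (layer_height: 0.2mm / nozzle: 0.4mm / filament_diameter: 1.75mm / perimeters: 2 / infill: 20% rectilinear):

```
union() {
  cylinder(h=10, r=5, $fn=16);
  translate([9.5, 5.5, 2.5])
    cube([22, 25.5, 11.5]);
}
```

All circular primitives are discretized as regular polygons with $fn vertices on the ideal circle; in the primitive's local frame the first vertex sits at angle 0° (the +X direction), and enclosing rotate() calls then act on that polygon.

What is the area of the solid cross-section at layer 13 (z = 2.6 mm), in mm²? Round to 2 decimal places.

At z = 2.6 mm: the cylinder: section is a regular 16-gon, circumradius r=5 (area = (16/2)·5.000²·sin(360°/16) = 76.54 mm²); the cube at (9.5, 5.5) (footprint 22×25.5) is included at this height (area 561.00 mm²); Combining (union): the 2 present regions are separate (no shared area or edge), so areas and boundary lengths simply add and each stays a separate island — area = 637.54 mm². Overall, the cross-section has 2 separate islands. Net area = 637.54 mm².

637.54 mm²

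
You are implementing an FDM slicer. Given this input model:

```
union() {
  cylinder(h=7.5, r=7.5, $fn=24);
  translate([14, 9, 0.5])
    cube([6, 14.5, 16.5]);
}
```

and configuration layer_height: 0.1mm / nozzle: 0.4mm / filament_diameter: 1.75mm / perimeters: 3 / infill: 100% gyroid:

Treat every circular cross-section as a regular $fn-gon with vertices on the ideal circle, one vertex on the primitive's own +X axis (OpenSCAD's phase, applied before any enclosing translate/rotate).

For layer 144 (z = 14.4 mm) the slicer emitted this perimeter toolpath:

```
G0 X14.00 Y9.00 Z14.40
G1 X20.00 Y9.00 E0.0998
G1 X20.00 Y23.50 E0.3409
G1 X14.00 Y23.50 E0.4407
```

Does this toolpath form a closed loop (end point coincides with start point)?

no

Start point (G0): (14.00, 9.00). End point (last G1): the path does not return to the start — open.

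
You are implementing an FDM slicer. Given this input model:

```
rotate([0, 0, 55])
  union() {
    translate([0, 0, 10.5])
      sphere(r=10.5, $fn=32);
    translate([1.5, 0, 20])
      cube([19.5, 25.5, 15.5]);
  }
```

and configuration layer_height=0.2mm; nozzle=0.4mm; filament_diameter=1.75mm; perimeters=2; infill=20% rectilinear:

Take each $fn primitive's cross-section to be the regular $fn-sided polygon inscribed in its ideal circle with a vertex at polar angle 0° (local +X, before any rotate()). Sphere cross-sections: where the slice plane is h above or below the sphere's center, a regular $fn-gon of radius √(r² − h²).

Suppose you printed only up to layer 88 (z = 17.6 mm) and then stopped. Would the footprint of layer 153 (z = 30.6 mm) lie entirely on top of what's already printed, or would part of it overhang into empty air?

part overhangs

Compare the two slices. At z = 17.6: the r=10.5 sphere contributes a regular 32-gon of circumradius √(10.5²−7.1²) = 7.736 (area = (32/2)·7.736²·sin(360°/32) = 186.79 mm²); the cube at (1.5, 0) is not intersected at this z (z outside [20, 35.5]); Merging all regions: only the r=10.5 sphere is present, so the union is just that shape — area = 186.79 mm²; (rotated 55° about Z; rotation is an isometry so areas/perimeters/island counts are preserved). At z = 30.6: the sphere does not reach this height (|z−center|=20.100 > r=10.5); the cube at (1.5, 0) (footprint 19.5×25.5) is included at this height (area 497.25 mm²); Combining (union): only the 19.5×25.5 cube at (1.5, 0) is present, so the union is just that shape — area = 497.25 mm²; (whole slice rotated 55° about Z — lengths, areas and connectivity unchanged). Checking containment: at z = 30.6 the cross-section extends beyond the z = 17.6 cross-section by about 462.05 mm².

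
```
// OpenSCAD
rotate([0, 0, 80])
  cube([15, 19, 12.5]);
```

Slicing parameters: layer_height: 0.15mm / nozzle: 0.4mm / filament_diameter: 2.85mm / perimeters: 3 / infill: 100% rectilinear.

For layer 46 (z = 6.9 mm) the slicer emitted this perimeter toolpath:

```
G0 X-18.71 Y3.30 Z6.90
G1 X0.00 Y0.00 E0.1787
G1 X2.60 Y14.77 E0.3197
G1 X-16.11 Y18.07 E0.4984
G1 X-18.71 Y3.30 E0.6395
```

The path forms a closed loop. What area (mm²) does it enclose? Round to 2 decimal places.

284.93 mm²

Apply the shoelace formula to the sequence of (X, Y) vertices; enclosed area = 284.93 mm².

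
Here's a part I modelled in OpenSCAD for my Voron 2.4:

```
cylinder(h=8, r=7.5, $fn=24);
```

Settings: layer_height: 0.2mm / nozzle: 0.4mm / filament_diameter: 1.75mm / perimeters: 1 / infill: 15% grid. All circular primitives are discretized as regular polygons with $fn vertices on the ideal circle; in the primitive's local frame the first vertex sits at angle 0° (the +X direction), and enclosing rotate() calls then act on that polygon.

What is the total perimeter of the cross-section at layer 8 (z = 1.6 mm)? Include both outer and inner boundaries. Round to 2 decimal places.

46.99 mm

At z = 1.6 mm: the r=7.5 cylinder contributes a regular 24-gon of circumradius 7.5 (perimeter = 2·24·7.500·sin(180°/24) = 46.99 mm). Overall, the cross-section is a single solid region. Total boundary length (outer) = 46.99 mm.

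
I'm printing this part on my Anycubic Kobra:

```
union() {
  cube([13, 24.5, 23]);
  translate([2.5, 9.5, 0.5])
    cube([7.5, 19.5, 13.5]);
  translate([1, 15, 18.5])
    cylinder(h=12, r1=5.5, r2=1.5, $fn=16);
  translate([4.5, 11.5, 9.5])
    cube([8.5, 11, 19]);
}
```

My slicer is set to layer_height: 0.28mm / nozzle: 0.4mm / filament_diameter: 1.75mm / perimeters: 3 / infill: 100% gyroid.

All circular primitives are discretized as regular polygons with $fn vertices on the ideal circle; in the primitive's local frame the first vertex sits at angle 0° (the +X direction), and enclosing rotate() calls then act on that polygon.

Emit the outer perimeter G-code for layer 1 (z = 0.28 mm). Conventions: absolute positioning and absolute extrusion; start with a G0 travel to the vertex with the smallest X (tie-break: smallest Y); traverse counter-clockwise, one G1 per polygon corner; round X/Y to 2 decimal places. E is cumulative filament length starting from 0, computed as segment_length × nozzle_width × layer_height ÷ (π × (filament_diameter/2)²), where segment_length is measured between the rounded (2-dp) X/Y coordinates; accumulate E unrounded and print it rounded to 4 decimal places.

G0 X0.00 Y0.00 Z0.28
G1 X13.00 Y0.00 E0.6053
G1 X13.00 Y24.50 E1.7462
G1 X0.00 Y24.50 E2.3515
G1 X0.00 Y0.00 E3.4923

At z = 0.28 mm: the cube (footprint 13×24.5) is included at this height; the cube at (2.5, 9.5) is absent (z outside [0.5, 14]); the cone at (1, 15) is not intersected at this z (z outside [18.5, 30.5]); the cube at (4.5, 11.5) does not reach this height (z outside [9.5, 28.5]); Taking the union: only the 13×24.5 cube is present, so the union is just that shape — 1 connected region. The outline is a single polygon with 4 vertices. Extrusion per mm of travel: 0.4 × 0.28 / (π × 0.875²) = 0.046564. Accumulating E over each segment gives final E = 3.4923.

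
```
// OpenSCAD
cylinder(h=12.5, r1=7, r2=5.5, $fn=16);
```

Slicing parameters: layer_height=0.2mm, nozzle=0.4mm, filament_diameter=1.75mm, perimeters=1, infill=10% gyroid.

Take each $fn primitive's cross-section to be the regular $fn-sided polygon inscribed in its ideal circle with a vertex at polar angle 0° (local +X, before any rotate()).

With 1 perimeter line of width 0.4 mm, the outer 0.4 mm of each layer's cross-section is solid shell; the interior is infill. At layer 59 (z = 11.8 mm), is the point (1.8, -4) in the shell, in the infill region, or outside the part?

infill

At z = 11.8 mm: the cone (r1=7→r2=5.5) has section circumradius 5.584 here — a regular 16-gon. Overall, the cross-section is a single solid region. The nearest boundary edge runs (2.14, -5.16)→(3.95, -3.95); distance from the point to it = 1.15 mm. The point is inside the cross-section and 1.15 mm from the nearest boundary — more than the 0.4 mm shell width (1 × 0.4), so it's in the infill interior.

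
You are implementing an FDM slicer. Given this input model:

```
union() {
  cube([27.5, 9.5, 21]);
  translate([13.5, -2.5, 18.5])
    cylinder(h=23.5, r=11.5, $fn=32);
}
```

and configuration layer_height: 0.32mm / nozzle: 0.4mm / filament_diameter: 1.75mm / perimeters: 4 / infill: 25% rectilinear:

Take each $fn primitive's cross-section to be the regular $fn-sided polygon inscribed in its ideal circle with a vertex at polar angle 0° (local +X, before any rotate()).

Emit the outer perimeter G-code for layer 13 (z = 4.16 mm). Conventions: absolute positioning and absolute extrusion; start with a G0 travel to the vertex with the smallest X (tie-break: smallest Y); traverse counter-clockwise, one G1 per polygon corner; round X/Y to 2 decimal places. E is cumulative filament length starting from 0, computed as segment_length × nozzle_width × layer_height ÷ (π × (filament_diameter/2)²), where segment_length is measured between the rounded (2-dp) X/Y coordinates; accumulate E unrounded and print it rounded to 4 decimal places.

At z = 4.16 mm: the cube is present — its section is the full 27.5×9.5 rectangle; the cylinder at (13.5, -2.5) is absent (z outside [18.5, 42]); Merging all regions: only the 27.5×9.5 cube is present, so the union is just that shape — 1 connected region. The outline is a single polygon with 4 vertices. Extrusion per mm of travel: 0.4 × 0.32 / (π × 0.875²) = 0.053216. Accumulating E over each segment gives final E = 3.9380.

G0 X0.00 Y0.00 Z4.16
G1 X27.50 Y0.00 E1.4634
G1 X27.50 Y9.50 E1.9690
G1 X0.00 Y9.50 E3.4324
G1 X0.00 Y0.00 E3.9380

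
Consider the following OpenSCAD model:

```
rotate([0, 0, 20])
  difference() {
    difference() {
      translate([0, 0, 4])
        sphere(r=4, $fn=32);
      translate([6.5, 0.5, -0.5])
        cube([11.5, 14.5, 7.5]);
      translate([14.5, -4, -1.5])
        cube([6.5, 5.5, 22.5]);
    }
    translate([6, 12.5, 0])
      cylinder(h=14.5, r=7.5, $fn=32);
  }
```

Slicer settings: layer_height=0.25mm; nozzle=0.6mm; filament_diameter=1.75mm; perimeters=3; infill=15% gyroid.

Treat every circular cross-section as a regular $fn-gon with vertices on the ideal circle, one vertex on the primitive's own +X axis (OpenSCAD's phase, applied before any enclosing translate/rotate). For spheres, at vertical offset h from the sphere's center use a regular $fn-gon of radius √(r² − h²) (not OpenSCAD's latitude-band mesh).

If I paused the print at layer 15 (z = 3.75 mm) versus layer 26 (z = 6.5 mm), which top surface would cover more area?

layer 15 (z = 3.75 mm)

Layer 15 (z = 3.75): the r=4 sphere slices to a regular 32-gon of circumradius 3.992 (√(r²−h²) with h=0.25 from center) (area = (32/2)·3.992²·sin(360°/32) = 49.75 mm²); the cube at (6.5, 0.5) is present — its section is the full 11.5×14.5 rectangle (area 166.75 mm²); the cube at (14.5, -4) is present — its section is the full 6.5×5.5 rectangle (area 35.75 mm²); Taking the first minus the rest: starting from the r=4 sphere (49.75 mm²), the 11.5×14.5 cube at (6.5, 0.5) misses the remaining region (no effect); the 6.5×5.5 cube at (14.5, -4) misses the remaining region (no effect) — area = 49.75 mm²; the cylinder at (6, 12.5): section is a regular 32-gon, circumradius r=7.5 (area = (32/2)·7.500²·sin(360°/32) = 175.58 mm²); Taking the first minus the rest: starting from that combined region (49.75 mm²), the r=7.5 cylinder at (6, 12.5) misses the remaining region (no effect) — area = 49.75 mm²; (rotated 20° about Z; rotation is an isometry so areas/perimeters/island counts are preserved). So its area = 49.75 mm². Layer 26 (z = 6.5): the r=4 sphere slices to a regular 32-gon of circumradius 3.122 (√(r²−h²) with h=2.5 from center) (area = (32/2)·3.122²·sin(360°/32) = 30.43 mm²); the 11.5×14.5 cube at (6.5, 0.5) contributes its full rectangle (area 166.75 mm²); the 6.5×5.5 cube at (14.5, -4) contributes its full rectangle (area 35.75 mm²); Subtracting the remaining from the first: starting from the r=4 sphere (30.43 mm²), the 11.5×14.5 cube at (6.5, 0.5) misses the remaining region (no effect); the 6.5×5.5 cube at (14.5, -4) misses the remaining region (no effect) — area = 30.43 mm²; the r=7.5 cylinder at (6, 12.5) contributes a regular 32-gon of circumradius 7.5 (area = (32/2)·7.500²·sin(360°/32) = 175.58 mm²); Taking the first minus the rest: starting from that combined region (30.43 mm²), the r=7.5 cylinder at (6, 12.5) misses the remaining region (no effect) — area = 30.43 mm²; (rotated 20° about Z; rotation is an isometry so areas/perimeters/island counts are preserved). So its area = 30.43 mm². Layer 15 is larger (49.75 vs 30.43 mm²).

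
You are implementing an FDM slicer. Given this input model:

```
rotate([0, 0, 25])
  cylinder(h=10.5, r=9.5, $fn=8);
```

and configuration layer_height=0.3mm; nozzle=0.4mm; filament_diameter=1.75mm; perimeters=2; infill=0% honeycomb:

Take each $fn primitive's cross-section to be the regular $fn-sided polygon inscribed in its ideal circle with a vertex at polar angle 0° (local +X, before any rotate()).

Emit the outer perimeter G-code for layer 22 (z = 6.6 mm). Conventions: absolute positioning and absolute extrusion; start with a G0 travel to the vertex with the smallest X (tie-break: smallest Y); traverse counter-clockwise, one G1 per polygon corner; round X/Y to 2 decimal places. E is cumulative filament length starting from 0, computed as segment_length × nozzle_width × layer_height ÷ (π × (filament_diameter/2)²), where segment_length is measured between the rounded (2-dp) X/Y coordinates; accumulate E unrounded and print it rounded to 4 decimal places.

At z = 6.6 mm: the cylinder: section is a regular 8-gon, circumradius r=9.5; (whole slice rotated 25° about Z — lengths, areas and connectivity unchanged). The outline is a single polygon with 8 vertices. Extrusion per mm of travel: 0.4 × 0.3 / (π × 0.875²) = 0.049890. Accumulating E over each segment gives final E = 2.9022.

G0 X-8.93 Y3.25 Z6.60
G1 X-8.61 Y-4.01 E0.3626
G1 X-3.25 Y-8.93 E0.7255
G1 X4.01 Y-8.61 E1.0881
G1 X8.93 Y-3.25 E1.4511
G1 X8.61 Y4.01 E1.8136
G1 X3.25 Y8.93 E2.1766
G1 X-4.01 Y8.61 E2.5392
G1 X-8.93 Y3.25 E2.9022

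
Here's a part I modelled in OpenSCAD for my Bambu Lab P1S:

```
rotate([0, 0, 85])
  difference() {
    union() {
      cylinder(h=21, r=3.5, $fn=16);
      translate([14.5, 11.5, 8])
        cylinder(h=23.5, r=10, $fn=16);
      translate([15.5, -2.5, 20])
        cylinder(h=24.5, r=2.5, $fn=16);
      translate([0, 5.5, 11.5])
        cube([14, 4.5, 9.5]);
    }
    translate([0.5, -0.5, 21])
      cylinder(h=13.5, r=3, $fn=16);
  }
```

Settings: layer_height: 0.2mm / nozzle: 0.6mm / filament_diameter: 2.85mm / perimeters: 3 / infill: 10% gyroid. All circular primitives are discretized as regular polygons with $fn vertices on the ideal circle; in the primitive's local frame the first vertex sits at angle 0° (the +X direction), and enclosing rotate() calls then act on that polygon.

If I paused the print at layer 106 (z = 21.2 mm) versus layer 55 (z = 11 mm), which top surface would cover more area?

layer 55 (z = 11 mm)

Layer 106 (z = 21.2): the cylinder is absent (z outside [0, 21]); the r=10 cylinder at (14.5, 11.5) contributes a regular 16-gon of circumradius 10 (area = (16/2)·10.000²·sin(360°/16) = 306.15 mm²); the r=2.5 cylinder at (15.5, -2.5) contributes a regular 16-gon of circumradius 2.5 (area = (16/2)·2.500²·sin(360°/16) = 19.13 mm²); the cube at (0, 5.5) is not intersected at this z (z outside [11.5, 21]); Taking the union: the 2 present regions are separate (no shared area or edge), so areas and boundary lengths simply add and each stays a separate island — area = 325.28 mm²; the cylinder at (0.5, -0.5): section is a regular 16-gon, circumradius r=3 (area = (16/2)·3.000²·sin(360°/16) = 27.55 mm²); Subtracting the remaining from the first: starting from the result so far (325.28 mm²), the r=3 cylinder at (0.5, -0.5) misses the remaining region (no effect) — area = 325.28 mm²; (rotated 85° about Z; rotation is an isometry so areas/perimeters/island counts are preserved). So its area = 325.28 mm². Layer 55 (z = 11): the cylinder: section is a regular 16-gon, circumradius r=3.5 (area = (16/2)·3.500²·sin(360°/16) = 37.50 mm²); the r=10 cylinder at (14.5, 11.5) contributes a regular 16-gon of circumradius 10 (area = (16/2)·10.000²·sin(360°/16) = 306.15 mm²); the cylinder at (15.5, -2.5) is absent (z outside [20, 44.5]); the cube at (0, 5.5) does not reach this height (z outside [11.5, 21]); Taking the union: the 2 present regions are separate (no shared area or edge), so areas and boundary lengths simply add and each stays a separate island — area = 343.65 mm²; the cylinder at (0.5, -0.5) does not reach this height (z outside [21, 34.5]); After the difference (first − rest): none of the subtracted shapes is present at this height, so the result so far is unchanged — area = 343.65 mm²; (rotated 85° about Z; rotation is an isometry so areas/perimeters/island counts are preserved). So its area = 343.65 mm². Layer 55 is larger (343.65 vs 325.28 mm²).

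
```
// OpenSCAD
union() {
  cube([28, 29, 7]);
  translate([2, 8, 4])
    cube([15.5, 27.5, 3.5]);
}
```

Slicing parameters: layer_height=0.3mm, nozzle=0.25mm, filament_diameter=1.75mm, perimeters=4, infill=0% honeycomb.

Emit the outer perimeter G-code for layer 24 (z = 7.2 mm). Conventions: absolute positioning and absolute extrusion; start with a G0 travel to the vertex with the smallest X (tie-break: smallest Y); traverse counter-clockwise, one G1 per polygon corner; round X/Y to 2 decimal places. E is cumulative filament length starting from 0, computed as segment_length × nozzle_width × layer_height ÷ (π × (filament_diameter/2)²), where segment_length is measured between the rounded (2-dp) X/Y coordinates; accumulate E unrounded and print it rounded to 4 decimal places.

G0 X2.00 Y8.00 Z7.20
G1 X17.50 Y8.00 E0.4833
G1 X17.50 Y35.50 E1.3408
G1 X2.00 Y35.50 E1.8241
G1 X2.00 Y8.00 E2.6816

At z = 7.2 mm: the cube does not reach this height (z outside [0, 7]); the cube at (2, 8) (footprint 15.5×27.5) is included at this height; Merging all regions: only the 15.5×27.5 cube at (2, 8) is present, so the union is just that shape — 1 connected region. The outline is a single polygon with 4 vertices. Extrusion per mm of travel: 0.25 × 0.3 / (π × 0.875²) = 0.031181. Accumulating E over each segment gives final E = 2.6816.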